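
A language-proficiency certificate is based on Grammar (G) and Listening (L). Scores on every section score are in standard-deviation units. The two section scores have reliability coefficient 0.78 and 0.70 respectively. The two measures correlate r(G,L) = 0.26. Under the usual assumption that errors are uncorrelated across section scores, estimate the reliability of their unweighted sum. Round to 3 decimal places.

0.794

Var(G+L) = 2 + 2·[0.26] = 2 + 0.52 = 2.52.
Because errors are independent across components, Cov(Tᵢ,Tⱼ) = Cov(Xᵢ,Xⱼ); the off-diagonal part of the true-score variance is the same as above.
True-score variance = [0.78 + 0.70] + 0.52 = 1.48 + 0.52 = 2.
Reliability = 2 / 2.52 = 0.794.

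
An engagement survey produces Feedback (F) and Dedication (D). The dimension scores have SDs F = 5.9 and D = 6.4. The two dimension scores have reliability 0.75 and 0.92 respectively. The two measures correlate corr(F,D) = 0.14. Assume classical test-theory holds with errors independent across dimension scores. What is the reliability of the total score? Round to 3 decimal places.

Var(F+D) = 5.9² + 6.4² + 2·[5.9·6.4·0.14] = 75.77 + 10.5728 = 86.3428.
Because errors are independent across components, Cov(Tᵢ,Tⱼ) = Cov(Xᵢ,Xⱼ); the off-diagonal part of the true-score variance is the same as above.
True-score variance = [5.9²·0.75 + 6.4²·0.92] + 10.5728 = 63.7907 + 10.5728 = 74.3635.
Reliability = 74.3635 / 86.3428 = 0.861.

0.861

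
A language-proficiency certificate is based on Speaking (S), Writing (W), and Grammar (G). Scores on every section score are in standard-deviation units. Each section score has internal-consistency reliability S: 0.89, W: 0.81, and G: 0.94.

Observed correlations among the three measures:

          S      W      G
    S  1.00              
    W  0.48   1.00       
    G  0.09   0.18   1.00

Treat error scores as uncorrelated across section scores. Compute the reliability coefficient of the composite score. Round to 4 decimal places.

Var(S+W+G) = 3 + 2·[0.48 + 0.09 + 0.18] = 3 + 1.5 = 4.5.
Under uncorrelated errors the observed covariances equal the true-score covariances, so only the own-variance terms attenuate.
True-score variance = [0.89 + 0.81 + 0.94] + 1.5 = 2.64 + 1.5 = 4.14.
Reliability = 4.14 / 4.5 = 0.9200.

0.9200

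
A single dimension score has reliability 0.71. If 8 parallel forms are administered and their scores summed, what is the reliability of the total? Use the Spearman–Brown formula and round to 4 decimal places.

ρ_k = kρ / (1 + (k−1)ρ) = 8·0.71 / (1 + 7·0.71) = 5.680 / 5.970 = 0.9514.

0.9514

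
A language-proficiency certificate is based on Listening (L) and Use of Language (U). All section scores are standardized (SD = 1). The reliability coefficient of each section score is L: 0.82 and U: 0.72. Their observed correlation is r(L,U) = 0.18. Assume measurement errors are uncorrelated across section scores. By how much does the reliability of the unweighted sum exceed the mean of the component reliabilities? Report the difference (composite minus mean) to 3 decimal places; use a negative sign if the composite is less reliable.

0.035

Var(sum) = 2 + 0.36 = 2.36; true-score variance = 1.54 + 0.36 = 1.9; composite reliability = 0.8051.
Mean component reliability = 0.7700.
Difference = 0.8051 − 0.7700 = 0.035.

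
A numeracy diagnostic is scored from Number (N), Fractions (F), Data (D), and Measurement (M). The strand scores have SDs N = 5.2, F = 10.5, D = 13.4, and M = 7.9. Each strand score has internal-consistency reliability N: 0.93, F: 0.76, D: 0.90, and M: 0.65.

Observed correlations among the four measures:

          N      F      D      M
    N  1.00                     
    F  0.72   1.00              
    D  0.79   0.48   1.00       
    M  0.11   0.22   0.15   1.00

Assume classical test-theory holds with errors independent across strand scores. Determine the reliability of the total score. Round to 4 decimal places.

0.9127

Var(N+F+D+M) = 5.2² + 10.5² + 13.4² + 7.9² + 2·[5.2·10.5·0.72 + 5.2·13.4·0.79 + 5.2·7.9·0.11 + 10.5·13.4·0.48 + 10.5·7.9·0.22 + 13.4·7.9·0.15] = 379.26 + 401.084 = 780.344.
With uncorrelated errors the cross-covariances are all true-score covariance, so they carry over unchanged; only the diagonal terms shrink to ρᵢσᵢ².
True-score variance = [5.2²·0.93 + 10.5²·0.76 + 13.4²·0.90 + 7.9²·0.65] + 401.084 = 311.108 + 401.084 = 712.192.
Reliability = 712.192 / 780.344 = 0.9127.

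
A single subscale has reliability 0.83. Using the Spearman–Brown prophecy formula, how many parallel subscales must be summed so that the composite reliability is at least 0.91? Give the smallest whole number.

3

k ≥ ρ*(1−ρ₁)/(ρ₁(1−ρ*)) = 0.91·0.17 / (0.83·0.09) = 2.071.
Smallest integer k = 3.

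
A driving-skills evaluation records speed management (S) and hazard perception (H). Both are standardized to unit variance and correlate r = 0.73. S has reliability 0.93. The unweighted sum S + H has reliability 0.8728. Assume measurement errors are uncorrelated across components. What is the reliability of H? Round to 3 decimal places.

0.630

Var(S+H) = 2 + 2·0.73 = 3.460.
True-score variance = ρ_S + ρ_H + 2·0.73, so 0.8728 = (0.93 + ρ_H + 1.46) / 3.460.
ρ_H = 0.8728·3.460 − 0.93 − 1.46 = 0.630.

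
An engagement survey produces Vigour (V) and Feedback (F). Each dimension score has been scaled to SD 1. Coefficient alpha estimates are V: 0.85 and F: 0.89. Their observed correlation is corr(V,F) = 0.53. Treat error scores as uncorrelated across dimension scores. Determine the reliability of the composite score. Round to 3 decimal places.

Var(V+F) = 2 + 2·[0.53] = 2 + 1.06 = 3.06.
With uncorrelated errors the cross-covariances are all true-score covariance, so they carry over unchanged; only the diagonal terms shrink to ρᵢσᵢ².
True-score variance = [0.85 + 0.89] + 1.06 = 1.74 + 1.06 = 2.8.
Reliability = 2.8 / 3.06 = 0.915.

0.915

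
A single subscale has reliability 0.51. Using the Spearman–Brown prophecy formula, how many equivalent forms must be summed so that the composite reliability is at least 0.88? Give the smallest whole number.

8

k ≥ ρ*(1−ρ₁)/(ρ₁(1−ρ*)) = 0.88·0.49 / (0.51·0.12) = 7.046.
Smallest integer k = 8.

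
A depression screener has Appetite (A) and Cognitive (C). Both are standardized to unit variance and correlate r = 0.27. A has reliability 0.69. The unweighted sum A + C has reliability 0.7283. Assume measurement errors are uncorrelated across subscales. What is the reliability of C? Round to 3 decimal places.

Var(A+C) = 2 + 2·0.27 = 2.540.
True-score variance = ρ_A + ρ_C + 2·0.27, so 0.7283 = (0.69 + ρ_C + 0.54) / 2.540.
ρ_C = 0.7283·2.540 − 0.69 − 0.54 = 0.620.

0.620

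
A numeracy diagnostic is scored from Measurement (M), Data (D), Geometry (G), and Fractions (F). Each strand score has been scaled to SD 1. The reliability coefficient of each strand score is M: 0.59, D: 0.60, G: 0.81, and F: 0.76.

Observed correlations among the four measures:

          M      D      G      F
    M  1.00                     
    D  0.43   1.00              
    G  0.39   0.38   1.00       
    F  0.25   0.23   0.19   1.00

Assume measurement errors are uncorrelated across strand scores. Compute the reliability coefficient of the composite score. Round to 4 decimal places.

Var(M+D+G+F) = 4 + 2·[0.43 + 0.39 + 0.25 + 0.38 + 0.23 + 0.19] = 4 + 3.74 = 7.74.
Because errors are independent across components, Cov(Tᵢ,Tⱼ) = Cov(Xᵢ,Xⱼ); the off-diagonal part of the true-score variance is the same as above.
True-score variance = [0.59 + 0.60 + 0.81 + 0.76] + 3.74 = 2.76 + 3.74 = 6.5.
Reliability = 6.5 / 7.74 = 0.8398.

0.8398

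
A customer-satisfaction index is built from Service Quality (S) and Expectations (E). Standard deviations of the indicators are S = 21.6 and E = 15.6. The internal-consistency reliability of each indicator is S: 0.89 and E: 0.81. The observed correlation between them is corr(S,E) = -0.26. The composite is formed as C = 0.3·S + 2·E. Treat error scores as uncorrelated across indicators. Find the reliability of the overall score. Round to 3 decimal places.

Var(C) = 0.3²·21.6² + 2²·15.6² + 2·[0.6·21.6·15.6·(-0.26)] = 1015.43 − 105.132 = 910.299.
Because errors are independent across components, Cov(Tᵢ,Tⱼ) = Cov(Xᵢ,Xⱼ); the off-diagonal part of the true-score variance is the same as above.
True-score variance = [0.3²·21.6²·0.89 + 2²·15.6²·0.81] − 105.132 = 825.858 − 105.132 = 720.726.
Reliability = 720.726 / 910.299 = 0.792.

0.792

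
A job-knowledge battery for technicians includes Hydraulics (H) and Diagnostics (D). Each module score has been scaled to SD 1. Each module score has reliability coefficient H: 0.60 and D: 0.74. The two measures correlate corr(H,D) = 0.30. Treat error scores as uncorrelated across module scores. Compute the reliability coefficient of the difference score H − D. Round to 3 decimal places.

Var(H−D) = 1 + 1 − 2·0.30 = 2 − 0.6 = 1.4.
Under uncorrelated errors the observed covariances equal the true-score covariances, so only the own-variance terms attenuate.
True-score variance = [0.60 + 0.74] − 0.6 = 1.34 − 0.6 = 0.74.
Reliability = 0.74 / 1.4 = 0.529.

0.529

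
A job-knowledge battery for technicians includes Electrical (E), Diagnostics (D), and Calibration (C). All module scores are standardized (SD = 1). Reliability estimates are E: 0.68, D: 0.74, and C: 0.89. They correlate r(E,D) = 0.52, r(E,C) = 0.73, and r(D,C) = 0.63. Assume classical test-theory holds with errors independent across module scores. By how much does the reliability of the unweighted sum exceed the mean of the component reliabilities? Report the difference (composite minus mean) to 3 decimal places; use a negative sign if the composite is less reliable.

Var(sum) = 3 + 3.76 = 6.76; true-score variance = 2.31 + 3.76 = 6.07; composite reliability = 0.8979.
Mean component reliability = 0.7700.
Difference = 0.8979 − 0.7700 = 0.128.

0.128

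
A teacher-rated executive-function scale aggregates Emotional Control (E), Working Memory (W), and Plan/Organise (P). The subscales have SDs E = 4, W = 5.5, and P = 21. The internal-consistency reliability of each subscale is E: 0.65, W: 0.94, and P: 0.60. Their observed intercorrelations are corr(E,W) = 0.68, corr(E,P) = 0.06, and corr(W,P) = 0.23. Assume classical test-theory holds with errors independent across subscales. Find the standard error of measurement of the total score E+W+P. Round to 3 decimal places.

13.558

Var(total) = 487.25 + 93.13 = 580.38.
True-score variance = 303.435 + 93.13 = 396.565, so reliability = 0.6833.
Error variance = 580.38 − 396.565 = 183.815; SEM = √183.815 = 13.558.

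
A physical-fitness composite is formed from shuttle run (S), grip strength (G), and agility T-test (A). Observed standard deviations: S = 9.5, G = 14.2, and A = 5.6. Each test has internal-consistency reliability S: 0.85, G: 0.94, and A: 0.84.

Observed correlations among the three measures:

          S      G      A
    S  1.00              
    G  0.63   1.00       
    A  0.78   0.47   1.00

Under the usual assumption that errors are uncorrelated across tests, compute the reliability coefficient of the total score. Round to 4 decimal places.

Var(S+G+A) = 9.5² + 14.2² + 5.6² + 2·[9.5·14.2·0.63 + 9.5·5.6·0.78 + 14.2·5.6·0.47] = 323.25 + 327.715 = 650.965.
Because errors are independent across components, Cov(Tᵢ,Tⱼ) = Cov(Xᵢ,Xⱼ); the off-diagonal part of the true-score variance is the same as above.
True-score variance = [9.5²·0.85 + 14.2²·0.94 + 5.6²·0.84] + 327.715 = 292.596 + 327.715 = 620.311.
Reliability = 620.311 / 650.965 = 0.9529.

0.9529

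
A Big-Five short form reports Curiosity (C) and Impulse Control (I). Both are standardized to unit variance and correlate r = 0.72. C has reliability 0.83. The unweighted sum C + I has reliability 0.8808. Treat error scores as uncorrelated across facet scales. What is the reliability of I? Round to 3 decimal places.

Var(C+I) = 2 + 2·0.72 = 3.440.
True-score variance = ρ_C + ρ_I + 2·0.72, so 0.8808 = (0.83 + ρ_I + 1.44) / 3.440.
ρ_I = 0.8808·3.440 − 0.83 − 1.44 = 0.760.

0.760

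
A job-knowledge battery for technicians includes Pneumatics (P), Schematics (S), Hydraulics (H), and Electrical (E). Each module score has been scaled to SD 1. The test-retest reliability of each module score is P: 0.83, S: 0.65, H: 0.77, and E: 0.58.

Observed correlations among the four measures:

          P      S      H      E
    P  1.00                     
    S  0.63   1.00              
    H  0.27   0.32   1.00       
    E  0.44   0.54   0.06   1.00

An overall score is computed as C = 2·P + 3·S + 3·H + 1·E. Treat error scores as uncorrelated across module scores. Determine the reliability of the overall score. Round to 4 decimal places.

Var(C) = 2² + 3² + 3² + 1 + 2·[6·0.63 + 6·0.27 + 2·0.44 + 9·0.32 + 3·0.54 + 3·0.06] = 23 + 21.92 = 44.92.
With uncorrelated errors the cross-covariances are all true-score covariance, so they carry over unchanged; only the diagonal terms shrink to ρᵢσᵢ².
True-score variance = [2²·0.83 + 3²·0.65 + 3²·0.77 + 0.58] + 21.92 = 16.68 + 21.92 = 38.6.
Reliability = 38.6 / 44.92 = 0.8593.

0.8593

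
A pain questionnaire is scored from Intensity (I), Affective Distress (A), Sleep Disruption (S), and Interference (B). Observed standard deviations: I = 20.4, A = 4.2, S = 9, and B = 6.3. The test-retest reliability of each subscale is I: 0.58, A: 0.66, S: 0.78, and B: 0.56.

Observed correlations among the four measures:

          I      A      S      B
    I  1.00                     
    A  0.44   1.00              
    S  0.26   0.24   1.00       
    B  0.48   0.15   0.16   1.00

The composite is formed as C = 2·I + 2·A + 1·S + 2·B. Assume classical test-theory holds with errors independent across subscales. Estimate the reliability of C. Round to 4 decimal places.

0.7355

Var(C) = 2²·20.4² + 2²·4.2² + 9² + 2²·6.3² + 2·[4·20.4·4.2·0.44 + 2·20.4·9·0.26 + 4·20.4·6.3·0.48 + 2·4.2·9·0.24 + 4·4.2·6.3·0.15 + 2·9·6.3·0.16] = 1974.96 + 1090.38 = 3065.34.
Because errors are independent across components, Cov(Tᵢ,Tⱼ) = Cov(Xᵢ,Xⱼ); the off-diagonal part of the true-score variance is the same as above.
True-score variance = [2²·20.4²·0.58 + 2²·4.2²·0.66 + 9²·0.78 + 2²·6.3²·0.56] + 1090.38 = 1164.15 + 1090.38 = 2254.53.
Reliability = 2254.53 / 3065.34 = 0.7355.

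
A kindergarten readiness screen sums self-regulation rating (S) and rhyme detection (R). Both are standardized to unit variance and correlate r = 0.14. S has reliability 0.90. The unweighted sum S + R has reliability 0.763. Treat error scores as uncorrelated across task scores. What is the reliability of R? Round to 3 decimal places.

Var(S+R) = 2 + 2·0.14 = 2.280.
True-score variance = ρ_S + ρ_R + 2·0.14, so 0.763 = (0.90 + ρ_R + 0.28) / 2.280.
ρ_R = 0.763·2.280 − 0.90 − 0.28 = 0.560.

0.560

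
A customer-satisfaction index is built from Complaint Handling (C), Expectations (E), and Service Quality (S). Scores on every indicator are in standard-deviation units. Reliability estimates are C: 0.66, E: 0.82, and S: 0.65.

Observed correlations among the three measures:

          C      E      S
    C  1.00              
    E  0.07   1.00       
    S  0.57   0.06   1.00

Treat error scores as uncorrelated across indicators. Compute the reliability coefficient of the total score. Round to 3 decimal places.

Var(C+E+S) = 3 + 2·[0.07 + 0.57 + 0.06] = 3 + 1.4 = 4.4.
Under uncorrelated errors the observed covariances equal the true-score covariances, so only the own-variance terms attenuate.
True-score variance = [0.66 + 0.82 + 0.65] + 1.4 = 2.13 + 1.4 = 3.53.
Reliability = 3.53 / 4.4 = 0.802.

0.802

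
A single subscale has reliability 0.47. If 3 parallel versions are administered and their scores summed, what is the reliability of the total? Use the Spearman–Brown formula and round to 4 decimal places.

ρ_k = kρ / (1 + (k−1)ρ) = 3·0.47 / (1 + 2·0.47) = 1.410 / 1.940 = 0.7268.

0.7268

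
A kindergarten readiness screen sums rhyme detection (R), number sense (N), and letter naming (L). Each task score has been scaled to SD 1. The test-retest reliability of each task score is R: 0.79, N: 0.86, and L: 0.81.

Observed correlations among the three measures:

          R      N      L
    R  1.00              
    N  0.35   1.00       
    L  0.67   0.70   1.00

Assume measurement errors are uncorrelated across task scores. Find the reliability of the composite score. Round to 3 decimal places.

Var(R+N+L) = 3 + 2·[0.35 + 0.67 + 0.70] = 3 + 3.44 = 6.44.
With uncorrelated errors the cross-covariances are all true-score covariance, so they carry over unchanged; only the diagonal terms shrink to ρᵢσᵢ².
True-score variance = [0.79 + 0.86 + 0.81] + 3.44 = 2.46 + 3.44 = 5.9.
Reliability = 5.9 / 6.44 = 0.916.

0.916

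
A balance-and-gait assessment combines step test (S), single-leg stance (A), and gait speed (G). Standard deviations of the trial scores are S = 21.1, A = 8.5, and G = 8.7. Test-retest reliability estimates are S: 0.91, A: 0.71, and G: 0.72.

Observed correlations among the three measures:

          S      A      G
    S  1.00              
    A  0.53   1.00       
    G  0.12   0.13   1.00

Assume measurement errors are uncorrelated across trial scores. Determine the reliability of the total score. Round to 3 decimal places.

0.903

Var(S+A+G) = 21.1² + 8.5² + 8.7² + 2·[21.1·8.5·0.53 + 21.1·8.7·0.12 + 8.5·8.7·0.13] = 593.15 + 253.395 = 846.545.
Under uncorrelated errors the observed covariances equal the true-score covariances, so only the own-variance terms attenuate.
True-score variance = [21.1²·0.91 + 8.5²·0.71 + 8.7²·0.72] + 253.395 = 510.935 + 253.395 = 764.33.
Reliability = 764.33 / 846.545 = 0.903.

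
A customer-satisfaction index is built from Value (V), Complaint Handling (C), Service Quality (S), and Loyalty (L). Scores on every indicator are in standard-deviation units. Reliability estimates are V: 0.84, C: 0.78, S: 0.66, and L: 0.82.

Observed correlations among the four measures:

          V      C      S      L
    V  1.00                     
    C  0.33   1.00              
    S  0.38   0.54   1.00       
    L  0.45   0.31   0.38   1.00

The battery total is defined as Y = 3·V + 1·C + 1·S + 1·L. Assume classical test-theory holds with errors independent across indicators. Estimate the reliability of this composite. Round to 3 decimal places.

0.898

Var(Y) = 3² + 1 + 1 + 1 + 2·[3·0.33 + 3·0.38 + 3·0.45 + 0.54 + 0.31 + 0.38] = 12 + 9.42 = 21.42.
With uncorrelated errors the cross-covariances are all true-score covariance, so they carry over unchanged; only the diagonal terms shrink to ρᵢσᵢ².
True-score variance = [3²·0.84 + 0.78 + 0.66 + 0.82] + 9.42 = 9.82 + 9.42 = 19.24.
Reliability = 19.24 / 21.42 = 0.898.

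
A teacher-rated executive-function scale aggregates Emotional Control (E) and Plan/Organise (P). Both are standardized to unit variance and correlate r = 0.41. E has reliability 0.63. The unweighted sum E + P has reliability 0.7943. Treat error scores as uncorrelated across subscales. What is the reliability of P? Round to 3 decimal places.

Var(E+P) = 2 + 2·0.41 = 2.820.
True-score variance = ρ_E + ρ_P + 2·0.41, so 0.7943 = (0.63 + ρ_P + 0.82) / 2.820.
ρ_P = 0.7943·2.820 − 0.63 − 0.82 = 0.790.

0.790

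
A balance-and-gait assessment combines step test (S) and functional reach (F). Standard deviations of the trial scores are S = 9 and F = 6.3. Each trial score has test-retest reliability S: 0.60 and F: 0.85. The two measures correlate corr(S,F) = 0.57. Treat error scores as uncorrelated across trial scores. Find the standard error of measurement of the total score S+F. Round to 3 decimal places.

6.193

Var(total) = 120.69 + 64.638 = 185.328.
True-score variance = 82.3365 + 64.638 = 146.974, so reliability = 0.7931.
Error variance = 185.328 − 146.974 = 38.3535; SEM = √38.3535 = 6.193.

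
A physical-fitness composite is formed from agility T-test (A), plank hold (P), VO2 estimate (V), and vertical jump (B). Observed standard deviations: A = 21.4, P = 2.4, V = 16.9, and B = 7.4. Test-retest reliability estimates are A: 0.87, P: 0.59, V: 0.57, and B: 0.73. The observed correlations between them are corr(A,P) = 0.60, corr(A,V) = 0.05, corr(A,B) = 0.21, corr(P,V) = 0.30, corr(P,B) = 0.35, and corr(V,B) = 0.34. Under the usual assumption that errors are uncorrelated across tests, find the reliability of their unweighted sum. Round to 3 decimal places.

Var(A+P+V+B) = 21.4² + 2.4² + 16.9² + 7.4² + 2·[21.4·2.4·0.60 + 21.4·16.9·0.05 + 21.4·7.4·0.21 + 2.4·16.9·0.30 + 2.4·7.4·0.35 + 16.9·7.4·0.34] = 804.09 + 286.118 = 1090.21.
Under uncorrelated errors the observed covariances equal the true-score covariances, so only the own-variance terms attenuate.
True-score variance = [21.4²·0.87 + 2.4²·0.59 + 16.9²·0.57 + 7.4²·0.73] + 286.118 = 604.596 + 286.118 = 890.714.
Reliability = 890.714 / 1090.21 = 0.817.

0.817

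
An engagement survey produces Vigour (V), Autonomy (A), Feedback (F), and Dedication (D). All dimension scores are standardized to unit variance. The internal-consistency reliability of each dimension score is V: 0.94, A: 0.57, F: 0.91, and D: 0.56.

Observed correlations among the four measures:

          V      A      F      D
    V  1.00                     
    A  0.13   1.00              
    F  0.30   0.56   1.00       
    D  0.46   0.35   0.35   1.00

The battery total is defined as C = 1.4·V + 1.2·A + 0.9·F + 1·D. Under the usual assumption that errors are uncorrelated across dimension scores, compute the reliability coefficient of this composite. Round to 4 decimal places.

Var(C) = 1.4² + 1.2² + 0.9² + 1 + 2·[1.68·0.13 + 1.26·0.30 + 1.4·0.46 + 1.08·0.56 + 1.2·0.35 + 0.9·0.35] = 5.21 + 5.1604 = 10.3704.
Because errors are independent across components, Cov(Tᵢ,Tⱼ) = Cov(Xᵢ,Xⱼ); the off-diagonal part of the true-score variance is the same as above.
True-score variance = [1.4²·0.94 + 1.2²·0.57 + 0.9²·0.91 + 0.56] + 5.1604 = 3.9603 + 5.1604 = 9.1207.
Reliability = 9.1207 / 10.3704 = 0.8795.

0.8795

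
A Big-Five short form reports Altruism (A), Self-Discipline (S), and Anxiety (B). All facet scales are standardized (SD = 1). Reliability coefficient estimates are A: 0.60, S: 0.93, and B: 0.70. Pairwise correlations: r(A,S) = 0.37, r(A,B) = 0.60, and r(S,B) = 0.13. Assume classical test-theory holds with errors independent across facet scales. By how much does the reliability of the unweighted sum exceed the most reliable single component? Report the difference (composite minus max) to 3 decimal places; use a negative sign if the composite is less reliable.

Var(sum) = 3 + 2.2 = 5.2; true-score variance = 2.23 + 2.2 = 4.43; composite reliability = 0.8519.
Max component reliability = 0.9300.
Difference = 0.8519 − 0.9300 = -0.078.

-0.078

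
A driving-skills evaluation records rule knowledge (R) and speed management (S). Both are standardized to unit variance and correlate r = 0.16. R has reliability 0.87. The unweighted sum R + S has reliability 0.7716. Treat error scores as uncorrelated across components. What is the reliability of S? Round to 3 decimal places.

0.600

Var(R+S) = 2 + 2·0.16 = 2.320.
True-score variance = ρ_R + ρ_S + 2·0.16, so 0.7716 = (0.87 + ρ_S + 0.32) / 2.320.
ρ_S = 0.7716·2.320 − 0.87 − 0.32 = 0.600.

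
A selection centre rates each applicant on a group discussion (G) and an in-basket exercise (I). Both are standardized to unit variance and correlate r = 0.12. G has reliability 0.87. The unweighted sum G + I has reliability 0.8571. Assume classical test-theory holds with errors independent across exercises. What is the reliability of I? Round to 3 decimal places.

Var(G+I) = 2 + 2·0.12 = 2.240.
True-score variance = ρ_G + ρ_I + 2·0.12, so 0.8571 = (0.87 + ρ_I + 0.24) / 2.240.
ρ_I = 0.8571·2.240 − 0.87 − 0.24 = 0.810.

0.810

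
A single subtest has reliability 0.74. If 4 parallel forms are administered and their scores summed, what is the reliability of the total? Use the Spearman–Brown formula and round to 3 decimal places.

0.919

ρ_k = kρ / (1 + (k−1)ρ) = 4·0.74 / (1 + 3·0.74) = 2.960 / 3.220 = 0.919.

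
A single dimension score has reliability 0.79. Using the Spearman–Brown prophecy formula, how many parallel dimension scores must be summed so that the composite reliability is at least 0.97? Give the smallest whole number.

9

k ≥ ρ*(1−ρ₁)/(ρ₁(1−ρ*)) = 0.97·0.21 / (0.79·0.03) = 8.595.
Smallest integer k = 9.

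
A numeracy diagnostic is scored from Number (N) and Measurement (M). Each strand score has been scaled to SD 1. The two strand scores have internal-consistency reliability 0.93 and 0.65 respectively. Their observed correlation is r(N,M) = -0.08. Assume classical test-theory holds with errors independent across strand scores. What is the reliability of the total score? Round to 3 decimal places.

0.772

Var(N+M) = 2 + 2·[(-0.08)] = 2 − 0.16 = 1.84.
With uncorrelated errors the cross-covariances are all true-score covariance, so they carry over unchanged; only the diagonal terms shrink to ρᵢσᵢ².
True-score variance = [0.93 + 0.65] − 0.16 = 1.58 − 0.16 = 1.42.
Reliability = 1.42 / 1.84 = 0.772.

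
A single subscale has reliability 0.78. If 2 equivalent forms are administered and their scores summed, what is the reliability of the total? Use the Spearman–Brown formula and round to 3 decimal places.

0.876

ρ_k = kρ / (1 + (k−1)ρ) = 2·0.78 / (1 + 1·0.78) = 1.560 / 1.780 = 0.876.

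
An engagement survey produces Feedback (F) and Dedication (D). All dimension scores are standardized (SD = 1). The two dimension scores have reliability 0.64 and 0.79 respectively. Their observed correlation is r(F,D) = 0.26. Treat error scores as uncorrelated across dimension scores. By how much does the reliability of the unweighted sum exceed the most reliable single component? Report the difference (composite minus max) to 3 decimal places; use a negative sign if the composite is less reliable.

Var(sum) = 2 + 0.52 = 2.52; true-score variance = 1.43 + 0.52 = 1.95; composite reliability = 0.7738.
Max component reliability = 0.7900.
Difference = 0.7738 − 0.7900 = -0.016.

-0.016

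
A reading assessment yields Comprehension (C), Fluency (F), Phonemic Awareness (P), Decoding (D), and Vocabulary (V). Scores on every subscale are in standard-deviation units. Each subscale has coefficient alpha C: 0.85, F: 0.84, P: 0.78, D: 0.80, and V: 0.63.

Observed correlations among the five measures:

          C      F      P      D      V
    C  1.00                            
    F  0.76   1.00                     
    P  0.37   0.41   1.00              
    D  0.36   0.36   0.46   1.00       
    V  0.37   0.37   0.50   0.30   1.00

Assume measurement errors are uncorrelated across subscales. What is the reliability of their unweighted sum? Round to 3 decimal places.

0.919

Var(C+F+P+D+V) = 5 + 2·[0.76 + 0.37 + 0.36 + 0.37 + 0.41 + 0.36 + 0.37 + 0.46 + 0.50 + 0.30] = 5 + 8.52 = 13.52.
Under uncorrelated errors the observed covariances equal the true-score covariances, so only the own-variance terms attenuate.
True-score variance = [0.85 + 0.84 + 0.78 + 0.80 + 0.63] + 8.52 = 3.9 + 8.52 = 12.42.
Reliability = 12.42 / 13.52 = 0.919.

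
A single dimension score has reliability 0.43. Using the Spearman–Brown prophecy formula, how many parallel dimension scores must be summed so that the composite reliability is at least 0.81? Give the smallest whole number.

k ≥ ρ*(1−ρ₁)/(ρ₁(1−ρ*)) = 0.81·0.57 / (0.43·0.19) = 5.651.
Smallest integer k = 6.

6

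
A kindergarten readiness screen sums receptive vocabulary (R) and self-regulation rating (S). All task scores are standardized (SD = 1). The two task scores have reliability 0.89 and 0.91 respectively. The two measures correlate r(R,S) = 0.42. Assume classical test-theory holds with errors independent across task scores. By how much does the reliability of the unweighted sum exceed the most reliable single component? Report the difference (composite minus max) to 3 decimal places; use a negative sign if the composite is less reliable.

Var(sum) = 2 + 0.84 = 2.84; true-score variance = 1.8 + 0.84 = 2.64; composite reliability = 0.9296.
Max component reliability = 0.9100.
Difference = 0.9296 − 0.9100 = 0.020.

0.020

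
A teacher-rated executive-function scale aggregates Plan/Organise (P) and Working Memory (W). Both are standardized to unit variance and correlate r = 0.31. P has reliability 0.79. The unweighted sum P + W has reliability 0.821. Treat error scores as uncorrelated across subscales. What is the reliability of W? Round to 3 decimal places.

0.741

Var(P+W) = 2 + 2·0.31 = 2.620.
True-score variance = ρ_P + ρ_W + 2·0.31, so 0.821 = (0.79 + ρ_W + 0.62) / 2.620.
ρ_W = 0.821·2.620 − 0.79 − 0.62 = 0.741.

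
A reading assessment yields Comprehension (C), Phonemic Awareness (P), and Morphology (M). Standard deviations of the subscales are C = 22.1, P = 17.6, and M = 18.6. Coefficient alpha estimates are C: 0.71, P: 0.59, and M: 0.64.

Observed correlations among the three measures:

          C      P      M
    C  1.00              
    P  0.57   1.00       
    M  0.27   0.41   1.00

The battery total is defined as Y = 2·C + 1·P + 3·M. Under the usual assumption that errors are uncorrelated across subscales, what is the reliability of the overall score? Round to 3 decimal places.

Var(Y) = 2²·22.1² + 17.6² + 3²·18.6² + 2·[2·22.1·17.6·0.57 + 6·22.1·18.6·0.27 + 3·17.6·18.6·0.41] = 5377.04 + 3023.97 = 8401.01.
Because errors are independent across components, Cov(Tᵢ,Tⱼ) = Cov(Xᵢ,Xⱼ); the off-diagonal part of the true-score variance is the same as above.
True-score variance = [2²·22.1²·0.71 + 17.6²·0.59 + 3²·18.6²·0.64] + 3023.97 = 3562.57 + 3023.97 = 6586.54.
Reliability = 6586.54 / 8401.01 = 0.784.

0.784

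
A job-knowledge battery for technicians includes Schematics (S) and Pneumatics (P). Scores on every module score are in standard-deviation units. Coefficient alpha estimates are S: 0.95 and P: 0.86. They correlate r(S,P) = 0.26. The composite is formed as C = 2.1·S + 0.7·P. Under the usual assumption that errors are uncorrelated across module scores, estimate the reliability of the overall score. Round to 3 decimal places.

0.949

Var(C) = 2.1² + 0.7² + 2·[1.47·0.26] = 4.9 + 0.7644 = 5.6644.
Under uncorrelated errors the observed covariances equal the true-score covariances, so only the own-variance terms attenuate.
True-score variance = [2.1²·0.95 + 0.7²·0.86] + 0.7644 = 4.6109 + 0.7644 = 5.3753.
Reliability = 5.3753 / 5.6644 = 0.949.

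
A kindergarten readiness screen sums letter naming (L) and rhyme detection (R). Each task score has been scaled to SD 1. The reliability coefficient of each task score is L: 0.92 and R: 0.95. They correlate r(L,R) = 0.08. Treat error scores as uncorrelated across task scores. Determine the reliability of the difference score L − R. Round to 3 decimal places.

Var(L−R) = 1 + 1 − 2·0.08 = 2 − 0.16 = 1.84.
Because errors are independent across components, Cov(Tᵢ,Tⱼ) = Cov(Xᵢ,Xⱼ); the off-diagonal part of the true-score variance is the same as above.
True-score variance = [0.92 + 0.95] − 0.16 = 1.87 − 0.16 = 1.71.
Reliability = 1.71 / 1.84 = 0.929.

0.929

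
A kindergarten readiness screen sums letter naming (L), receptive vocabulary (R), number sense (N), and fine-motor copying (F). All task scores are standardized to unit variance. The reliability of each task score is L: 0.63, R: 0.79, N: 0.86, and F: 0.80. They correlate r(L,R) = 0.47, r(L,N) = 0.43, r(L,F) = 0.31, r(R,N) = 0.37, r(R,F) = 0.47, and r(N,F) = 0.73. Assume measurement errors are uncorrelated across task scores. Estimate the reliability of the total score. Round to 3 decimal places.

0.904

Var(L+R+N+F) = 4 + 2·[0.47 + 0.43 + 0.31 + 0.37 + 0.47 + 0.73] = 4 + 5.56 = 9.56.
Under uncorrelated errors the observed covariances equal the true-score covariances, so only the own-variance terms attenuate.
True-score variance = [0.63 + 0.79 + 0.86 + 0.80] + 5.56 = 3.08 + 5.56 = 8.64.
Reliability = 8.64 / 9.56 = 0.904.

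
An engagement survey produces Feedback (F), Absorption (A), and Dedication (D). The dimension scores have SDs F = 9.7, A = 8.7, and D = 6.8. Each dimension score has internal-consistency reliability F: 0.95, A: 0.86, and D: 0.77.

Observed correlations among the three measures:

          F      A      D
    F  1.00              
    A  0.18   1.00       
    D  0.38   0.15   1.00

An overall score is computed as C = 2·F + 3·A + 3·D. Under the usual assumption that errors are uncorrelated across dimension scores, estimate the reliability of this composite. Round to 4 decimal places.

0.9008

Var(C) = 2²·9.7² + 3²·8.7² + 3²·6.8² + 2·[6·9.7·8.7·0.18 + 6·9.7·6.8·0.38 + 9·8.7·6.8·0.15] = 1473.73 + 642.792 = 2116.52.
Under uncorrelated errors the observed covariances equal the true-score covariances, so only the own-variance terms attenuate.
True-score variance = [2²·9.7²·0.95 + 3²·8.7²·0.86 + 3²·6.8²·0.77] + 642.792 = 1263.83 + 642.792 = 1906.62.
Reliability = 1906.62 / 2116.52 = 0.9008.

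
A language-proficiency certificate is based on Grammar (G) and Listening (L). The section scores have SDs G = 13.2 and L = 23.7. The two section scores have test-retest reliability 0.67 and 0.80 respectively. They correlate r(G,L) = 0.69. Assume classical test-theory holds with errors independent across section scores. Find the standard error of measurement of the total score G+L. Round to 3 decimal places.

Var(total) = 735.93 + 431.719 = 1167.65.
True-score variance = 566.093 + 431.719 = 997.812, so reliability = 0.8545.
Error variance = 1167.65 − 997.812 = 169.837; SEM = √169.837 = 13.032.

13.032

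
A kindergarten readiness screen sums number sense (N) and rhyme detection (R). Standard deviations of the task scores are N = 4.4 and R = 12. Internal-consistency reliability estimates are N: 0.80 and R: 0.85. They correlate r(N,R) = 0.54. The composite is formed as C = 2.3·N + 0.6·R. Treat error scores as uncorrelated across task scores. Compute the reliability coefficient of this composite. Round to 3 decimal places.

Var(C) = 2.3²·4.4² + 0.6²·12² + 2·[1.38·4.4·12·0.54] = 154.254 + 78.6931 = 232.948.
With uncorrelated errors the cross-covariances are all true-score covariance, so they carry over unchanged; only the diagonal terms shrink to ρᵢσᵢ².
True-score variance = [2.3²·4.4²·0.80 + 0.6²·12²·0.85] + 78.6931 = 125.996 + 78.6931 = 204.689.
Reliability = 204.689 / 232.948 = 0.879.

0.879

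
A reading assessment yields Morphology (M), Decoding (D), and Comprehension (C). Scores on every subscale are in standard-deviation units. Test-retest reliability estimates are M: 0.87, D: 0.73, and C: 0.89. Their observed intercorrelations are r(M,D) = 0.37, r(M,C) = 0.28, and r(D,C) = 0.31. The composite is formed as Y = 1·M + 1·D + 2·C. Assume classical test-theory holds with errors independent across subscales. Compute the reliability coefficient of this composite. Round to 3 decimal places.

0.908

Var(Y) = 1 + 1 + 2² + 2·[0.37 + 2·0.28 + 2·0.31] = 6 + 3.1 = 9.1.
Under uncorrelated errors the observed covariances equal the true-score covariances, so only the own-variance terms attenuate.
True-score variance = [0.87 + 0.73 + 2²·0.89] + 3.1 = 5.16 + 3.1 = 8.26.
Reliability = 8.26 / 9.1 = 0.908.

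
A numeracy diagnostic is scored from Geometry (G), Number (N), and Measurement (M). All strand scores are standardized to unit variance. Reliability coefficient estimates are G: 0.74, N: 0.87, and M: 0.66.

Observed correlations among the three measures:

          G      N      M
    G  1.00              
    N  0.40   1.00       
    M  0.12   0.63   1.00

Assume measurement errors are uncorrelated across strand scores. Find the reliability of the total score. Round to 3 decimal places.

Var(G+N+M) = 3 + 2·[0.40 + 0.12 + 0.63] = 3 + 2.3 = 5.3.
Because errors are independent across components, Cov(Tᵢ,Tⱼ) = Cov(Xᵢ,Xⱼ); the off-diagonal part of the true-score variance is the same as above.
True-score variance = [0.74 + 0.87 + 0.66] + 2.3 = 2.27 + 2.3 = 4.57.
Reliability = 4.57 / 5.3 = 0.862.

0.862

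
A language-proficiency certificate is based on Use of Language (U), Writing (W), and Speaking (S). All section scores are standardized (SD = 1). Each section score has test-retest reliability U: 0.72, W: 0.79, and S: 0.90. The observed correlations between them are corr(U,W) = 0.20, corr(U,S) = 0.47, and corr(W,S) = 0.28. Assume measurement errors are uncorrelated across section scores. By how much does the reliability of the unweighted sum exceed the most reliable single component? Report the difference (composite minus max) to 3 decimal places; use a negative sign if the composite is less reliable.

Var(sum) = 3 + 1.9 = 4.9; true-score variance = 2.41 + 1.9 = 4.31; composite reliability = 0.8796.
Max component reliability = 0.9000.
Difference = 0.8796 − 0.9000 = -0.020.

-0.020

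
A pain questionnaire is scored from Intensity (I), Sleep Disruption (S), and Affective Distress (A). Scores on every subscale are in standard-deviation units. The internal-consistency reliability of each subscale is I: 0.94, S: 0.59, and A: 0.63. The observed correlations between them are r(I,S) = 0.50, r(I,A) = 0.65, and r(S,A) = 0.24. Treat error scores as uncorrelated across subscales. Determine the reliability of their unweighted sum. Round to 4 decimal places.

0.8547

Var(I+S+A) = 3 + 2·[0.50 + 0.65 + 0.24] = 3 + 2.78 = 5.78.
Because errors are independent across components, Cov(Tᵢ,Tⱼ) = Cov(Xᵢ,Xⱼ); the off-diagonal part of the true-score variance is the same as above.
True-score variance = [0.94 + 0.59 + 0.63] + 2.78 = 2.16 + 2.78 = 4.94.
Reliability = 4.94 / 5.78 = 0.8547.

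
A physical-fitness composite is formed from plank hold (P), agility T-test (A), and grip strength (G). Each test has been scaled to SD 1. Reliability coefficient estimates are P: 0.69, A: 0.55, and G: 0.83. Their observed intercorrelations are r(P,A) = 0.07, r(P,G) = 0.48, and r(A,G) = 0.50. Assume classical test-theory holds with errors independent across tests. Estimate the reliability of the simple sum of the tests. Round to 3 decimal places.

Var(P+A+G) = 3 + 2·[0.07 + 0.48 + 0.50] = 3 + 2.1 = 5.1.
With uncorrelated errors the cross-covariances are all true-score covariance, so they carry over unchanged; only the diagonal terms shrink to ρᵢσᵢ².
True-score variance = [0.69 + 0.55 + 0.83] + 2.1 = 2.07 + 2.1 = 4.17.
Reliability = 4.17 / 5.1 = 0.818.

0.818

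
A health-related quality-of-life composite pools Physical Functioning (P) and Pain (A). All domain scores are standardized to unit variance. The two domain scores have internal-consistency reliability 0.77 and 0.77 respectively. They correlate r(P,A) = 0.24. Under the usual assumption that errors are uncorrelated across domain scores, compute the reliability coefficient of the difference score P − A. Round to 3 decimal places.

Var(P−A) = 1 + 1 − 2·0.24 = 2 − 0.48 = 1.52.
Under uncorrelated errors the observed covariances equal the true-score covariances, so only the own-variance terms attenuate.
True-score variance = [0.77 + 0.77] − 0.48 = 1.54 − 0.48 = 1.06.
Reliability = 1.06 / 1.52 = 0.697.

0.697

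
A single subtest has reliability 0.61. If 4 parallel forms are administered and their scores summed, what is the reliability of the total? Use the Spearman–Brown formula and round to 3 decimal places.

ρ_k = kρ / (1 + (k−1)ρ) = 4·0.61 / (1 + 3·0.61) = 2.440 / 2.830 = 0.862.

0.862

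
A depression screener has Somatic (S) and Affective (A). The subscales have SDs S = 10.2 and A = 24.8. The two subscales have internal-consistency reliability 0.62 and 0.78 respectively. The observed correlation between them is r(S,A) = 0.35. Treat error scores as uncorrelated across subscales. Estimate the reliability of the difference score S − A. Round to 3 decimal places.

0.677

Var(S−A) = 10.2² + 24.8² − 2·10.2·24.8·0.35 = 719.08 − 177.072 = 542.008.
With uncorrelated errors the cross-covariances are all true-score covariance, so they carry over unchanged; only the diagonal terms shrink to ρᵢσᵢ².
True-score variance = [10.2²·0.62 + 24.8²·0.78] − 177.072 = 544.236 − 177.072 = 367.164.
Reliability = 367.164 / 542.008 = 0.677.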